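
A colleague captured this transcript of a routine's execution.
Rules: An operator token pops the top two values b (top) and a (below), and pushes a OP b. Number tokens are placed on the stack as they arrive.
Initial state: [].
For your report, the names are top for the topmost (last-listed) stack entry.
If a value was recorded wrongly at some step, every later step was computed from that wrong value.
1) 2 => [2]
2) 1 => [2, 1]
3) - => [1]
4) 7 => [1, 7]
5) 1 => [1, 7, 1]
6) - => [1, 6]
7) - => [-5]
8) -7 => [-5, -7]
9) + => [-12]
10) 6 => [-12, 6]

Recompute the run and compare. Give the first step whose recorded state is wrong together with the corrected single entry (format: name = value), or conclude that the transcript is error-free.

no error

Step 1: push 2: top = 2 — same as recorded.
Step 2: push 1: top = 1 — no discrepancy.
Step 3: 2 - 1 = 1 — agrees with the transcript.
Step 4: push 7: top = 7 — no discrepancy.
Step 5: push 1: top = 1 — matches.
Step 6: 7 - 1 = 6 — verified.
Step 7: 1 - 6 = -5 — no discrepancy.
Step 8: push -7: top = -7 — consistent with the transcript.
Step 9: -5 + -7 = -12 — consistent with the transcript.
Step 10: push 6: top = 6 — exactly as logged.
All steps check out; nothing to correct.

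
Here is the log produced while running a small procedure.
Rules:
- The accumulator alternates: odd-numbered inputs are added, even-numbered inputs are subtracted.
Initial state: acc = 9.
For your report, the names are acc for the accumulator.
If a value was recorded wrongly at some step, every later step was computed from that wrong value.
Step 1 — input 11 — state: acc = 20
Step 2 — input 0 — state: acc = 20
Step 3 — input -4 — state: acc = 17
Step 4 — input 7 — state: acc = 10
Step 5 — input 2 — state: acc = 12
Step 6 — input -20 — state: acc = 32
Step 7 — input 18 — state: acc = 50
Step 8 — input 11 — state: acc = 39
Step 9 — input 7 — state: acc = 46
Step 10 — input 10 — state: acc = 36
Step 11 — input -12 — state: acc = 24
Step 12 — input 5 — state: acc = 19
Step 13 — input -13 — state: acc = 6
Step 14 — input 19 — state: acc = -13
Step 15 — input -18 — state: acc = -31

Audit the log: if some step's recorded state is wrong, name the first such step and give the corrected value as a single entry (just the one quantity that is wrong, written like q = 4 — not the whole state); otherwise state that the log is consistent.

step 3, acc = 16

Step 1: acc = 9 + 11 = 20 — matches.
Step 2: acc = 20 - 0 = 20 — in agreement.
Step 3: acc = 20 + -4 = 16 — the log disagrees here.
The earliest wrong entry is at step 3: it should read acc = 16.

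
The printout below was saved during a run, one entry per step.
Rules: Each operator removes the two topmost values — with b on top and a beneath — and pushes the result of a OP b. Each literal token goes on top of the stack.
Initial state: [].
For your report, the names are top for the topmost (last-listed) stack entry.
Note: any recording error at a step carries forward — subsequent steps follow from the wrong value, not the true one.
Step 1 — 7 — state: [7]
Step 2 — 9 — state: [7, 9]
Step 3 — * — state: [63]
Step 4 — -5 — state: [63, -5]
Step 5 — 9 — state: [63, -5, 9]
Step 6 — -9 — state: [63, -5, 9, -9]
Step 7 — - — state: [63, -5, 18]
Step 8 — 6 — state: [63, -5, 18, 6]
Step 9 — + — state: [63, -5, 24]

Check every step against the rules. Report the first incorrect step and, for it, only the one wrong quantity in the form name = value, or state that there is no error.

no error

step 1: push 7: top = 7 -> consistent with the printout
step 2: push 9: top = 9 -> in agreement
step 3: 7 * 9 = 63 -> same as recorded
step 4: push -5: top = -5 -> in agreement
step 5: push 9: top = 9 -> consistent with the printout
step 6: push -9: top = -9 -> in agreement
step 7: 9 - -9 = 18 -> in agreement
step 8: push 6: top = 6 -> confirmed correct
step 9: 18 + 6 = 24 -> in agreement
All entries verified; no error found.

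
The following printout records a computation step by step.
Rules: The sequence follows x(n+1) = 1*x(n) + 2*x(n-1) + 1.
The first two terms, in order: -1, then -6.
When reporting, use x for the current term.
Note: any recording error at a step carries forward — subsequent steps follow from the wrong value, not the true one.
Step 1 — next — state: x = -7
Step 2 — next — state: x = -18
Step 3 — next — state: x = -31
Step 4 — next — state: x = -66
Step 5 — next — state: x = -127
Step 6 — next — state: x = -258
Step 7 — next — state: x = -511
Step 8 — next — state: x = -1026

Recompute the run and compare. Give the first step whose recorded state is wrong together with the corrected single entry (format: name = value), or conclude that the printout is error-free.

no error

Recomputing the run from the initial state:
step 1: x = -7
step 2: x = -18
step 3: x = -31
step 4: x = -66
step 5: x = -127
step 6: x = -258
step 7: x = -511
step 8: x = -1026
This matches the printout at every step.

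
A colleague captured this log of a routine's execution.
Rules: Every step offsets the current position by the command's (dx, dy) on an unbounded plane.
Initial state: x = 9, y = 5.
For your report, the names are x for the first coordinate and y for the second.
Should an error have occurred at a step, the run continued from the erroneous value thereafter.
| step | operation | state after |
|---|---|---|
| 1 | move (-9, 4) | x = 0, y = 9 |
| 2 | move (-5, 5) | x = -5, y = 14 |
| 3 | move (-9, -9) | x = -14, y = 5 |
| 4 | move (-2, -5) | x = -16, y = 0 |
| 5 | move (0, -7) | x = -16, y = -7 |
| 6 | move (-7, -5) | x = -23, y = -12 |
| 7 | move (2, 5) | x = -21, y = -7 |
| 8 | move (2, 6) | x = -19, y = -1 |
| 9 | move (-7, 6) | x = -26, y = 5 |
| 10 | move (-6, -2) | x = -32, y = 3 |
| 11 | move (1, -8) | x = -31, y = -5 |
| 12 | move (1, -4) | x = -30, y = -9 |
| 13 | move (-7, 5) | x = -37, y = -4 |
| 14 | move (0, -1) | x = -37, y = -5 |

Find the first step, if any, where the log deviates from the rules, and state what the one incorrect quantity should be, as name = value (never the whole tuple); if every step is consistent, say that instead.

step 1: x = 9 + (-9) = 0, y = 5 + (4) = 9 -> no discrepancy
step 2: x = 0 + (-5) = -5, y = 9 + (5) = 14 -> in agreement
step 3: x = -5 + (-9) = -14, y = 14 + (-9) = 5 -> matches
step 4: x = -14 + (-2) = -16, y = 5 + (-5) = 0 -> consistent with the log
step 5: x = -16 + (0) = -16, y = 0 + (-7) = -7 -> agrees with the log
step 6: x = -16 + (-7) = -23, y = -7 + (-5) = -12 -> confirmed correct
step 7: x = -23 + (2) = -21, y = -12 + (5) = -7 -> verified
step 8: x = -21 + (2) = -19, y = -7 + (6) = -1 -> in agreement
step 9: x = -19 + (-7) = -26, y = -1 + (6) = 5 -> agrees with the log
step 10: x = -26 + (-6) = -32, y = 5 + (-2) = 3 -> matches
step 11: x = -32 + (1) = -31, y = 3 + (-8) = -5 -> checks out
step 12: x = -31 + (1) = -30, y = -5 + (-4) = -9 -> agrees with the log
step 13: x = -30 + (-7) = -37, y = -9 + (5) = -4 -> matches
step 14: x = -37 + (0) = -37, y = -4 + (-1) = -5 -> exactly as logged
Every step is consistent.

no error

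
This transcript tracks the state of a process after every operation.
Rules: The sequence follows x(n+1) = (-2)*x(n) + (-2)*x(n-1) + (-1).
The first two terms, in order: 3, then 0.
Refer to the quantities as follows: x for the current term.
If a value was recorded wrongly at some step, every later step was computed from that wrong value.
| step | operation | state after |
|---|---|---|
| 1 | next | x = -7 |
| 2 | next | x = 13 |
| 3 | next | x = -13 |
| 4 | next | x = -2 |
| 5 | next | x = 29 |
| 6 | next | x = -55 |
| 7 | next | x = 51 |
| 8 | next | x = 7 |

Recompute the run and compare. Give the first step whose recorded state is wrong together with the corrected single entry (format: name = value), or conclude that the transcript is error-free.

1. x = -2*(0) + (-2)*(3) + (-1) = -7 (consistent with the transcript)
2. x = -2*(-7) + (-2)*(0) + (-1) = 13 (in agreement)
3. x = -2*(13) + (-2)*(-7) + (-1) = -13 (same as recorded)
4. x = -2*(-13) + (-2)*(13) + (-1) = -1 (not what was recorded)
First deviation found at step 4; the corrected entry is x = -1.

step 4, x = -1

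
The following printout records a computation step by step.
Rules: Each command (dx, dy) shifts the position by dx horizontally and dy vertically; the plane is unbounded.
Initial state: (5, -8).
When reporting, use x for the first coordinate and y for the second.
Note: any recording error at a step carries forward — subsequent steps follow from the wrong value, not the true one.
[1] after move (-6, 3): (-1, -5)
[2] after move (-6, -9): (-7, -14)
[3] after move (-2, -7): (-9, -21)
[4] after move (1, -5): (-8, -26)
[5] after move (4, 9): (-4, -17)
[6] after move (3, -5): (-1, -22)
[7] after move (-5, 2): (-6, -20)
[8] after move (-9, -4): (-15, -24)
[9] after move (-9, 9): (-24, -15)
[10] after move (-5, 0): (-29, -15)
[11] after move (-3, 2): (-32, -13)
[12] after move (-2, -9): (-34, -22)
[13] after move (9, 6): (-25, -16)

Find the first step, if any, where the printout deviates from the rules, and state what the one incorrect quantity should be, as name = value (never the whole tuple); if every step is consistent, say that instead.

no error

Recomputing the run from the initial state:
step 1: x = -1, y = -5
step 2: x = -7, y = -14
step 3: x = -9, y = -21
step 4: x = -8, y = -26
step 5: x = -4, y = -17
step 6: x = -1, y = -22
step 7: x = -6, y = -20
step 8: x = -15, y = -24
step 9: x = -24, y = -15
step 10: x = -29, y = -15
step 11: x = -32, y = -13
step 12: x = -34, y = -22
step 13: x = -25, y = -16
This matches the printout at every step.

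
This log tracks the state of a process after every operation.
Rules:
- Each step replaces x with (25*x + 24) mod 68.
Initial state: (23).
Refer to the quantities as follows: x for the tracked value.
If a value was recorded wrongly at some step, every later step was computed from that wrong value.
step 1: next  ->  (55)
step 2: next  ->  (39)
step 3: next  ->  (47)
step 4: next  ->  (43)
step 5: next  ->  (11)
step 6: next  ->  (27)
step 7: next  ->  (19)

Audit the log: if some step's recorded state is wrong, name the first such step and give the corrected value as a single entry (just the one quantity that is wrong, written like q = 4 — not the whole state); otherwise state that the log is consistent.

step 1: x = (25*23 + 24) mod 68 = 55 -> checks out
step 2: x = (25*55 + 24) mod 68 = 39 -> exactly as logged
step 3: x = (25*39 + 24) mod 68 = 47 -> agrees with the log
step 4: x = (25*47 + 24) mod 68 = 43 -> consistent with the log
step 5: x = (25*43 + 24) mod 68 = 11 -> same as recorded
step 6: x = (25*11 + 24) mod 68 = 27 -> agrees with the log
step 7: x = (25*27 + 24) mod 68 = 19 -> consistent with the log
All entries verified; no error found.

no error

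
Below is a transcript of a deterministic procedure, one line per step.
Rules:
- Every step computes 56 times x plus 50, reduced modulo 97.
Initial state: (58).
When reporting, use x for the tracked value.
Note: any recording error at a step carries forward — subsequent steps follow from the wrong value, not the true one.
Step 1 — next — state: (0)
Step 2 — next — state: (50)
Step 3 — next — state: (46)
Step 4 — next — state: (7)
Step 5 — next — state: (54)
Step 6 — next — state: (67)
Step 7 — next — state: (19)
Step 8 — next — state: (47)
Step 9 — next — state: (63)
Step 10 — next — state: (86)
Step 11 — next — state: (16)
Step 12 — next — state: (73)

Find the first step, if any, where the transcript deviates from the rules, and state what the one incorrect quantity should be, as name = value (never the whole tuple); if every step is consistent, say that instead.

step 3, x = 37

step 1: x = (56*58 + 50) mod 97 = 0 -> confirmed correct
step 2: x = (56*0 + 50) mod 97 = 50 -> verified
step 3: x = (56*50 + 50) mod 97 = 37 -> the transcript has a different value
Conclusion: step 3 carries the first error; the entry should be x = 37.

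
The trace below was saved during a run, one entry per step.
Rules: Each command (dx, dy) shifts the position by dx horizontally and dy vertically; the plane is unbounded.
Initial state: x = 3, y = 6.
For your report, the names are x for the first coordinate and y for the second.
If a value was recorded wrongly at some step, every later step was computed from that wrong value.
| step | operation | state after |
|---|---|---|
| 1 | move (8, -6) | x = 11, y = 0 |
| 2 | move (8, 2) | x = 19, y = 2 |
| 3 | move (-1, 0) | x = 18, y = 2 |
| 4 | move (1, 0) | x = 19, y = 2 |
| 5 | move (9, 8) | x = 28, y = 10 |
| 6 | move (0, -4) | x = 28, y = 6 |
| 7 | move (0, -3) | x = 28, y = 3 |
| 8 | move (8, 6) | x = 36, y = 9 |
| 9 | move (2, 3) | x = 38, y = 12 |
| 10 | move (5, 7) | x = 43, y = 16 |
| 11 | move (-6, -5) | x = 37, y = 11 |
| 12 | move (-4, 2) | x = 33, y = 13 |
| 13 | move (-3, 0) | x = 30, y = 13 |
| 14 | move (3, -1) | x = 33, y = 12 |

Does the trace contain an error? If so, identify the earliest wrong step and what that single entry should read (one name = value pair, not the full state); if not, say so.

1. x = 3 + (8) = 11, y = 6 + (-6) = 0 (no discrepancy)
2. x = 11 + (8) = 19, y = 0 + (2) = 2 (checks out)
3. x = 19 + (-1) = 18, y = 2 + (0) = 2 (confirmed correct)
4. x = 18 + (1) = 19, y = 2 + (0) = 2 (verified)
5. x = 19 + (9) = 28, y = 2 + (8) = 10 (confirmed correct)
6. x = 28 + (0) = 28, y = 10 + (-4) = 6 (matches)
7. x = 28 + (0) = 28, y = 6 + (-3) = 3 (confirmed correct)
8. x = 28 + (8) = 36, y = 3 + (6) = 9 (exactly as logged)
9. x = 36 + (2) = 38, y = 9 + (3) = 12 (confirmed correct)
10. x = 38 + (5) = 43, y = 12 + (7) = 19 (not what was recorded)
So the first discrepancy is step 10, where the right value is y = 19.

step 10, y = 19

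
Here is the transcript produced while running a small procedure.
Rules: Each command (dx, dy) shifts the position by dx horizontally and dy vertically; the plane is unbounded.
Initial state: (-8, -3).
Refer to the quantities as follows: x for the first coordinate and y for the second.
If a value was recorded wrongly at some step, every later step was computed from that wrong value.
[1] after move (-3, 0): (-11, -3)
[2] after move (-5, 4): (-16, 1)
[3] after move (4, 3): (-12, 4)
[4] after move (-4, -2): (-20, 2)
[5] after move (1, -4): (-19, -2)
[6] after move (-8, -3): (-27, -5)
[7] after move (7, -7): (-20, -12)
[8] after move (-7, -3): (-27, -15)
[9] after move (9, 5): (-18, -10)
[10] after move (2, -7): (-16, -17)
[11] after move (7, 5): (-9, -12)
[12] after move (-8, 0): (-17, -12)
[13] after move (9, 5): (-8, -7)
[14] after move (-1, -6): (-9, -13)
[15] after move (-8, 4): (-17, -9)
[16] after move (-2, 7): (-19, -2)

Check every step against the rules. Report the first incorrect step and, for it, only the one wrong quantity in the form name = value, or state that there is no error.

step 4, x = -16

Step 1: x = -8 + (-3) = -11, y = -3 + (0) = -3 — in agreement.
Step 2: x = -11 + (-5) = -16, y = -3 + (4) = 1 — matches.
Step 3: x = -16 + (4) = -12, y = 1 + (3) = 4 — checks out.
Step 4: x = -12 + (-4) = -16, y = 4 + (-2) = 2 — not what was recorded.
First incorrect step: 4; the correct value is x = -16.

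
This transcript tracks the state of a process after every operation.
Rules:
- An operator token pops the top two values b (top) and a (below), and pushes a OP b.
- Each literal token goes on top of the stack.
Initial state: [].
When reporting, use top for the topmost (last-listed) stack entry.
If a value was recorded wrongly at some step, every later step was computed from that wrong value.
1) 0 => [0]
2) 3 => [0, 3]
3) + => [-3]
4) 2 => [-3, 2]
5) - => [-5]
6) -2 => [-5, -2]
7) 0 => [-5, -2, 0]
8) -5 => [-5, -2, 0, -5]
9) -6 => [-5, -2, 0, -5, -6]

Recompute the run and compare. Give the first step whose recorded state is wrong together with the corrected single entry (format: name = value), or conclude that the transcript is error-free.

step 1: push 0: top = 0 -> matches
step 2: push 3: top = 3 -> agrees with the transcript
step 3: 0 + 3 = 3 -> the entry is off here
That makes step 3 the first incorrect line — top = 3 is what it should show.

step 3, top = 3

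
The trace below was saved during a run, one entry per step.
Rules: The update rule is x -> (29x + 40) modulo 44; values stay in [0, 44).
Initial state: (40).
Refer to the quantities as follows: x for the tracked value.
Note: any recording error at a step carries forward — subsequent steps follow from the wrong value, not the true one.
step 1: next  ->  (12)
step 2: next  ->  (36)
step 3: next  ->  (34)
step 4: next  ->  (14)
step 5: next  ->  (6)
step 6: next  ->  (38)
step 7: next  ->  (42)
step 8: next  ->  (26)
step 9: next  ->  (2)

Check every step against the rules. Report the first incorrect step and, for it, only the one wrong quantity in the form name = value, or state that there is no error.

step 1: x = (29*40 + 40) mod 44 = 12 -> confirmed correct
step 2: x = (29*12 + 40) mod 44 = 36 -> agrees with the trace
step 3: x = (29*36 + 40) mod 44 = 28 -> the trace has a different value
First deviation found at step 3; the corrected entry is x = 28.

step 3, x = 28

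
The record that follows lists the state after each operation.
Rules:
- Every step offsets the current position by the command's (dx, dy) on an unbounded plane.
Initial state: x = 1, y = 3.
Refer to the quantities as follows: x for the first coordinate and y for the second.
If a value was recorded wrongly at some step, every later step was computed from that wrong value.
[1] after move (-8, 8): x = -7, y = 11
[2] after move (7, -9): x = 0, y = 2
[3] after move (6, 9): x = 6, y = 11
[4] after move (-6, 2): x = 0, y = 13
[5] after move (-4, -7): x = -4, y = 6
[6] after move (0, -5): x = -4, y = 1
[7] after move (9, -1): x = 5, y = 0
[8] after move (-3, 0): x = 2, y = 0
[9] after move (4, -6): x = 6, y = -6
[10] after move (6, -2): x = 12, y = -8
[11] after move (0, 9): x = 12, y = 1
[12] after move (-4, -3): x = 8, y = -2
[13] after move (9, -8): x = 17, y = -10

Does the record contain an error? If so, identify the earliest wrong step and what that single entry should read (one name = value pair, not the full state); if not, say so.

no error

1. x = 1 + (-8) = -7, y = 3 + (8) = 11 (same as recorded)
2. x = -7 + (7) = 0, y = 11 + (-9) = 2 (checks out)
3. x = 0 + (6) = 6, y = 2 + (9) = 11 (exactly as logged)
4. x = 6 + (-6) = 0, y = 11 + (2) = 13 (checks out)
5. x = 0 + (-4) = -4, y = 13 + (-7) = 6 (same as recorded)
6. x = -4 + (0) = -4, y = 6 + (-5) = 1 (no discrepancy)
7. x = -4 + (9) = 5, y = 1 + (-1) = 0 (agrees with the record)
8. x = 5 + (-3) = 2, y = 0 + (0) = 0 (exactly as logged)
9. x = 2 + (4) = 6, y = 0 + (-6) = -6 (matches)
10. x = 6 + (6) = 12, y = -6 + (-2) = -8 (exactly as logged)
11. x = 12 + (0) = 12, y = -8 + (9) = 1 (exactly as logged)
12. x = 12 + (-4) = 8, y = 1 + (-3) = -2 (checks out)
13. x = 8 + (9) = 17, y = -2 + (-8) = -10 (agrees with the record)
All entries verified; no error found.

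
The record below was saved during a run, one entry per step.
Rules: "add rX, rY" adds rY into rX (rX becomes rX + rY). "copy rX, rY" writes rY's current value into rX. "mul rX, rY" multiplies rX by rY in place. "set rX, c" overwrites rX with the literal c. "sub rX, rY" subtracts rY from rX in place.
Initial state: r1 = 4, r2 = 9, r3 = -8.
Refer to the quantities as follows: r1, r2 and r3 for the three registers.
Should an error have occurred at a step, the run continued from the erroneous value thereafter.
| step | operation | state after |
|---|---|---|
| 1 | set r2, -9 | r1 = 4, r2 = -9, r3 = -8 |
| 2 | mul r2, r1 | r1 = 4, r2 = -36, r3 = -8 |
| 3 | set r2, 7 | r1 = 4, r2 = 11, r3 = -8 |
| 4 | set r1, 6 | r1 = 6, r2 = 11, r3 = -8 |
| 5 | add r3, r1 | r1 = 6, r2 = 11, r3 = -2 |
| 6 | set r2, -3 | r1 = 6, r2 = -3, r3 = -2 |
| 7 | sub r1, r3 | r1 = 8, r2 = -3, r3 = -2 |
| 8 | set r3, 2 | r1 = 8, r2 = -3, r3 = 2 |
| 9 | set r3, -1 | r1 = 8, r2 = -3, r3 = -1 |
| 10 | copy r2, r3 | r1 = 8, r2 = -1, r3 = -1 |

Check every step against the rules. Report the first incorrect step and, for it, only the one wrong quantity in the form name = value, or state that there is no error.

step 3, r2 = 7

1. r2 = -9 (no discrepancy)
2. r2 = -9 * 4 = -36 (no discrepancy)
3. r2 = 7 (a discrepancy with the record)
Conclusion: step 3 carries the first error; the entry should be r2 = 7.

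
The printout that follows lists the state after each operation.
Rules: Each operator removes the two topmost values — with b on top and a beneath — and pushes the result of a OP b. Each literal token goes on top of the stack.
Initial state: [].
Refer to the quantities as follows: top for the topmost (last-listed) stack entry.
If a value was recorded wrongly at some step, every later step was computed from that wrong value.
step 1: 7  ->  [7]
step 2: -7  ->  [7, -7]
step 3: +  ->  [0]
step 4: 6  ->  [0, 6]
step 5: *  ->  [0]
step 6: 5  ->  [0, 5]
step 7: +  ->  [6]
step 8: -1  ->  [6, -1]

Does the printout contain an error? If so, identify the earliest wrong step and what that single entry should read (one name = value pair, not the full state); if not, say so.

Recomputing the run from the initial state:
step 1: [7]
step 2: [7, -7]
step 3: [0]
step 4: [0, 6]
step 5: [0]
step 6: [0, 5]
step 7: [5]
step 8: [5, -1]
The first disagreement with the printout is at step 7, where the value should be top = 5.

step 7, top = 5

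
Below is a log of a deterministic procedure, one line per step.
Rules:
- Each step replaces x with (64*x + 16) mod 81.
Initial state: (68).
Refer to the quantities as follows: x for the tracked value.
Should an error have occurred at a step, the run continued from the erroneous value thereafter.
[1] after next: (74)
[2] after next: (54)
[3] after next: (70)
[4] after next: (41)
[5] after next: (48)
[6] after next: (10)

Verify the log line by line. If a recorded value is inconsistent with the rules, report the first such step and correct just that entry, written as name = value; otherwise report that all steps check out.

step 1, x = 75

Step 1: x = (64*68 + 16) mod 81 = 75 — this is not what the log shows.
Conclusion: step 1 carries the first error; the entry should be x = 75.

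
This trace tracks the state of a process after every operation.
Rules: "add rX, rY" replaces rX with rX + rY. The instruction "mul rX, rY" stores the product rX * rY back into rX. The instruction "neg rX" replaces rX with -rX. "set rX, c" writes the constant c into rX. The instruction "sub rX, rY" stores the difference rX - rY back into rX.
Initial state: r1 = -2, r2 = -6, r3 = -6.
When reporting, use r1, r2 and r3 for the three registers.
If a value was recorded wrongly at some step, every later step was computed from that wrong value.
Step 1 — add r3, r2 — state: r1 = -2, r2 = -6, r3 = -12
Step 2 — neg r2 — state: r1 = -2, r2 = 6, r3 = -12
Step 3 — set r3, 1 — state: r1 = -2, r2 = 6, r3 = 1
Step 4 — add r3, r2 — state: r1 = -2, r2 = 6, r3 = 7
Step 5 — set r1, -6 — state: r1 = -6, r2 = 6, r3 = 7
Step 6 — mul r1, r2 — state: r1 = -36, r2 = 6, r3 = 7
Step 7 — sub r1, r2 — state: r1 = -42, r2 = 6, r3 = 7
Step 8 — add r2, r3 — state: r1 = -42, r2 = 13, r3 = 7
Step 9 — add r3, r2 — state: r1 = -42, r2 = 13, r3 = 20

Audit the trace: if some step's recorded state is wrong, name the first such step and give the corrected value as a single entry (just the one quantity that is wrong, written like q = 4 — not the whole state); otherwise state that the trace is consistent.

Step 1: r3 = -6 + -6 = -12 — no discrepancy.
Step 2: r2 = -(-6) = 6 — in agreement.
Step 3: r3 = 1 — same as recorded.
Step 4: r3 = 1 + 6 = 7 — same as recorded.
Step 5: r1 = -6 — checks out.
Step 6: r1 = -6 * 6 = -36 — consistent with the trace.
Step 7: r1 = -36 - 6 = -42 — confirmed correct.
Step 8: r2 = 6 + 7 = 13 — confirmed correct.
Step 9: r3 = 7 + 13 = 20 — exactly as logged.
No step deviates from the rules.

no error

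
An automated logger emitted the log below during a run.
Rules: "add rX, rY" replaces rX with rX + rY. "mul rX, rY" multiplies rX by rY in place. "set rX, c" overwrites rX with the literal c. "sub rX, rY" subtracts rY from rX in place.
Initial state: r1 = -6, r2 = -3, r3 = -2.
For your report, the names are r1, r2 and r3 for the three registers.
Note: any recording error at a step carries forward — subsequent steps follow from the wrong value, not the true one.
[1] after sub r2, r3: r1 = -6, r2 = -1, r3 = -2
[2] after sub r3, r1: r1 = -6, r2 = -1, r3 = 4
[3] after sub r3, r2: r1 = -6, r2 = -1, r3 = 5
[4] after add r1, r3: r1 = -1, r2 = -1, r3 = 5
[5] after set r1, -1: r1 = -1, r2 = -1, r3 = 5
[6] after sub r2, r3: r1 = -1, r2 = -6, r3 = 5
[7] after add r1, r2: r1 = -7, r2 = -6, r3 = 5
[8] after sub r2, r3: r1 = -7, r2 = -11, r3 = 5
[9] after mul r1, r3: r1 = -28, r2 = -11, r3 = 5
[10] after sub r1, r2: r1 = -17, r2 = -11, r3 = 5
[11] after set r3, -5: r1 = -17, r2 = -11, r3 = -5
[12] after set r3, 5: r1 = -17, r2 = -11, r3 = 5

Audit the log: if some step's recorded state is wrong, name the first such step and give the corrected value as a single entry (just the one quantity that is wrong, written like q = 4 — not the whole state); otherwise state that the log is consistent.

Recomputing the run from the initial state:
step 1: r1 = -6, r2 = -1, r3 = -2
step 2: r1 = -6, r2 = -1, r3 = 4
step 3: r1 = -6, r2 = -1, r3 = 5
step 4: r1 = -1, r2 = -1, r3 = 5
step 5: r1 = -1, r2 = -1, r3 = 5
step 6: r1 = -1, r2 = -6, r3 = 5
step 7: r1 = -7, r2 = -6, r3 = 5
step 8: r1 = -7, r2 = -11, r3 = 5
step 9: r1 = -35, r2 = -11, r3 = 5
step 10: r1 = -24, r2 = -11, r3 = 5
step 11: r1 = -24, r2 = -11, r3 = -5
step 12: r1 = -24, r2 = -11, r3 = 5
The first disagreement with the log is at step 9, where the value should be r1 = -35.

step 9, r1 = -35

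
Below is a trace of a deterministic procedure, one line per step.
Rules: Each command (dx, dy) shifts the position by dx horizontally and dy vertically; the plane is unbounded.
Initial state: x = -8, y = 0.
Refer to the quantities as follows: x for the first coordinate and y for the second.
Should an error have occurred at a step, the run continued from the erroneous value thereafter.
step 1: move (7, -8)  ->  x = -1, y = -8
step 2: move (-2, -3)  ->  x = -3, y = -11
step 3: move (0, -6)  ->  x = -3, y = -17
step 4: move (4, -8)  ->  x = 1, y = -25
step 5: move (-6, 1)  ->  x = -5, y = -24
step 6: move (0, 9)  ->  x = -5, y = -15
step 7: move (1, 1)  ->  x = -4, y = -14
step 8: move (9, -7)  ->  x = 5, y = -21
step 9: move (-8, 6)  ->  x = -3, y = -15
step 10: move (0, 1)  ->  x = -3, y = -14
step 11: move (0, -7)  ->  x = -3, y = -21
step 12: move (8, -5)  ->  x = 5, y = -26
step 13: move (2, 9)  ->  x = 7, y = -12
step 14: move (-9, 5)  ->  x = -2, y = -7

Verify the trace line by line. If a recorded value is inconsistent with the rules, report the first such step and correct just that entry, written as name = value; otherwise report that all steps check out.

step 13, y = -17

Recomputing the run from the initial state:
step 1: x = -1, y = -8
step 2: x = -3, y = -11
step 3: x = -3, y = -17
step 4: x = 1, y = -25
step 5: x = -5, y = -24
step 6: x = -5, y = -15
step 7: x = -4, y = -14
step 8: x = 5, y = -21
step 9: x = -3, y = -15
step 10: x = -3, y = -14
step 11: x = -3, y = -21
step 12: x = 5, y = -26
step 13: x = 7, y = -17
step 14: x = -2, y = -12
The first disagreement with the trace is at step 13, where the value should be y = -17.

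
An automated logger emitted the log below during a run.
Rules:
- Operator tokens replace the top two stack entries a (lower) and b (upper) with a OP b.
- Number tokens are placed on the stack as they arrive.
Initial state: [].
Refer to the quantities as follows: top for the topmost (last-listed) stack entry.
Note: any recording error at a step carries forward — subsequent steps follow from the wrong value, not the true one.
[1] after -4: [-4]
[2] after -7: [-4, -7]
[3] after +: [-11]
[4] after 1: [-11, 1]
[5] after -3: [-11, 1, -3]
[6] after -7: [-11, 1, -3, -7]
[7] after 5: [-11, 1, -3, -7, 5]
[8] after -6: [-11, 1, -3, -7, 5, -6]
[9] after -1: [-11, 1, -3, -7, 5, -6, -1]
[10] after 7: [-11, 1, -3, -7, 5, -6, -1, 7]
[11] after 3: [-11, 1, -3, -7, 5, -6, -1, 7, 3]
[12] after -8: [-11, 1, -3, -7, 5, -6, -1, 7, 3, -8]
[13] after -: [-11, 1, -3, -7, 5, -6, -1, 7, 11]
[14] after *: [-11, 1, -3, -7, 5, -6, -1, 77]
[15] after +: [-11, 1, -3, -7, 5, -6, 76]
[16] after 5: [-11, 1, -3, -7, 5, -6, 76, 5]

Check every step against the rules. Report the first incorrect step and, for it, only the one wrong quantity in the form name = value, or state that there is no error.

Step 1: push -4: top = -4 — agrees with the log.
Step 2: push -7: top = -7 — matches.
Step 3: -4 + -7 = -11 — verified.
Step 4: push 1: top = 1 — confirmed correct.
Step 5: push -3: top = -3 — no discrepancy.
Step 6: push -7: top = -7 — consistent with the log.
Step 7: push 5: top = 5 — consistent with the log.
Step 8: push -6: top = -6 — agrees with the log.
Step 9: push -1: top = -1 — checks out.
Step 10: push 7: top = 7 — consistent with the log.
Step 11: push 3: top = 3 — verified.
Step 12: push -8: top = -8 — checks out.
Step 13: 3 - -8 = 11 — consistent with the log.
Step 14: 7 * 11 = 77 — confirmed correct.
Step 15: -1 + 77 = 76 — consistent with the log.
Step 16: push 5: top = 5 — checks out.
All entries verified; no error found.

no error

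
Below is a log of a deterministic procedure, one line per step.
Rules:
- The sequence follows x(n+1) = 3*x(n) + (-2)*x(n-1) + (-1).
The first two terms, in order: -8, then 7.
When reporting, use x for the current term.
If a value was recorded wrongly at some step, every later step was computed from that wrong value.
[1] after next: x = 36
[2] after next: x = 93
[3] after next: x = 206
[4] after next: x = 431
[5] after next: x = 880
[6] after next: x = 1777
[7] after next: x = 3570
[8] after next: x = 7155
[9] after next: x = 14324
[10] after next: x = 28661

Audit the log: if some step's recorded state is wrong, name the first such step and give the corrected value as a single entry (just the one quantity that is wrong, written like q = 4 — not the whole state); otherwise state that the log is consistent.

no error

Recomputing the run from the initial state:
step 1: x = 36
step 2: x = 93
step 3: x = 206
step 4: x = 431
step 5: x = 880
step 6: x = 1777
step 7: x = 3570
step 8: x = 7155
step 9: x = 14324
step 10: x = 28661
This matches the log at every step.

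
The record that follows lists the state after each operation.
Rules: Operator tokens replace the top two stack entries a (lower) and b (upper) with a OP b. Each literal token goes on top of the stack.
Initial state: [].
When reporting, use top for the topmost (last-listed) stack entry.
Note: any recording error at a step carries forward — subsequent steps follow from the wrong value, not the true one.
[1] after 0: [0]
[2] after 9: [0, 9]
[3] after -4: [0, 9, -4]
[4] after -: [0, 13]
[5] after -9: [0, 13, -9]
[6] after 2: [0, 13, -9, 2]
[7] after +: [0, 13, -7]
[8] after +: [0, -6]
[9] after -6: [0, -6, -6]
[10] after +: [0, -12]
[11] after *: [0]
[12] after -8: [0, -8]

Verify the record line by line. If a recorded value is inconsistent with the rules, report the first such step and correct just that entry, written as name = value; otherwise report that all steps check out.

step 8, top = 6

1. push 0: top = 0 (checks out)
2. push 9: top = 9 (verified)
3. push -4: top = -4 (matches)
4. 9 - -4 = 13 (exactly as logged)
5. push -9: top = -9 (checks out)
6. push 2: top = 2 (no discrepancy)
7. -9 + 2 = -7 (verified)
8. 13 + -7 = 6 (not what was recorded)
First incorrect step: 8; the correct value is top = 6.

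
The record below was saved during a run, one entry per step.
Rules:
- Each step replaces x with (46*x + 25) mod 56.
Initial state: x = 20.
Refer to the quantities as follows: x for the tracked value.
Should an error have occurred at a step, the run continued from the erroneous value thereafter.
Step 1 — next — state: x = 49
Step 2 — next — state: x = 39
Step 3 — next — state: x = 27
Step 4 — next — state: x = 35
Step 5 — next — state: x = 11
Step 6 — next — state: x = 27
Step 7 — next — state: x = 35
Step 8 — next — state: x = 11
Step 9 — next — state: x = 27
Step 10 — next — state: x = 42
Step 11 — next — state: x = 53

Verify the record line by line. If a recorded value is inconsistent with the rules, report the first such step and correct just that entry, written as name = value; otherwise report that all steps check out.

step 10, x = 35

Recomputing the run from the initial state:
step 1: x = 49
step 2: x = 39
step 3: x = 27
step 4: x = 35
step 5: x = 11
step 6: x = 27
step 7: x = 35
step 8: x = 11
step 9: x = 27
step 10: x = 35
step 11: x = 11
The first disagreement with the record is at step 10, where the value should be x = 35.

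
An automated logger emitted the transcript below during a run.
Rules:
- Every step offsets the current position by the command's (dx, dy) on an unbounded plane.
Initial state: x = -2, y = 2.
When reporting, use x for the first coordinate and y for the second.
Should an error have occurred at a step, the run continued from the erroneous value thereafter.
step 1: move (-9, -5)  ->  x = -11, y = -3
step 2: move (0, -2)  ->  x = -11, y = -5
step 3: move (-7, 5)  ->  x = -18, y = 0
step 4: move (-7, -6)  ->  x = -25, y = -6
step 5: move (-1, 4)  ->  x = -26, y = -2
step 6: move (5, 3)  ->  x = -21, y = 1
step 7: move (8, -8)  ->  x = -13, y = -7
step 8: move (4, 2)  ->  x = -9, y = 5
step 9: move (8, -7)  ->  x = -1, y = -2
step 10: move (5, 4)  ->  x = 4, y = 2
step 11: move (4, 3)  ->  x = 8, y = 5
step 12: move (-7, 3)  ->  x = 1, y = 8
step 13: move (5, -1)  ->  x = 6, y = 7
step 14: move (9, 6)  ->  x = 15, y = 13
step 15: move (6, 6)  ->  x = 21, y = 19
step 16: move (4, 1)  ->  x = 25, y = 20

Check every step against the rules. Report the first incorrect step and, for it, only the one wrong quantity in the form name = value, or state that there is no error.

step 8, y = -5

Recomputing the run from the initial state:
step 1: x = -11, y = -3
step 2: x = -11, y = -5
step 3: x = -18, y = 0
step 4: x = -25, y = -6
step 5: x = -26, y = -2
step 6: x = -21, y = 1
step 7: x = -13, y = -7
step 8: x = -9, y = -5
step 9: x = -1, y = -12
step 10: x = 4, y = -8
step 11: x = 8, y = -5
step 12: x = 1, y = -2
step 13: x = 6, y = -3
step 14: x = 15, y = 3
step 15: x = 21, y = 9
step 16: x = 25, y = 10
The first disagreement with the transcript is at step 8, where the value should be y = -5.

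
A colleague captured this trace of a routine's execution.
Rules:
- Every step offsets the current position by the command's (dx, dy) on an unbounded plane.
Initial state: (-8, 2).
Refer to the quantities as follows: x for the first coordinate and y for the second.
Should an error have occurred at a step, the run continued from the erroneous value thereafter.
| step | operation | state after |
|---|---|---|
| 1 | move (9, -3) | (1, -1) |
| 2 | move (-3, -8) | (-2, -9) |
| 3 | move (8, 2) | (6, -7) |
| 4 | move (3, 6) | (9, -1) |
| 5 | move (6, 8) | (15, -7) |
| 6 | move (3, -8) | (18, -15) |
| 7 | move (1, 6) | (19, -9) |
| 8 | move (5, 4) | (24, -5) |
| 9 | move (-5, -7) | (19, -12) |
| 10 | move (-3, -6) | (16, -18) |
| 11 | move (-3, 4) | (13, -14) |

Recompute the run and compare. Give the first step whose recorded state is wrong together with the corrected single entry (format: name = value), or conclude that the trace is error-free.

Recomputing the run from the initial state:
step 1: x = 1, y = -1
step 2: x = -2, y = -9
step 3: x = 6, y = -7
step 4: x = 9, y = -1
step 5: x = 15, y = 7
step 6: x = 18, y = -1
step 7: x = 19, y = 5
step 8: x = 24, y = 9
step 9: x = 19, y = 2
step 10: x = 16, y = -4
step 11: x = 13, y = 0
The first disagreement with the trace is at step 5, where the value should be y = 7.

step 5, y = 7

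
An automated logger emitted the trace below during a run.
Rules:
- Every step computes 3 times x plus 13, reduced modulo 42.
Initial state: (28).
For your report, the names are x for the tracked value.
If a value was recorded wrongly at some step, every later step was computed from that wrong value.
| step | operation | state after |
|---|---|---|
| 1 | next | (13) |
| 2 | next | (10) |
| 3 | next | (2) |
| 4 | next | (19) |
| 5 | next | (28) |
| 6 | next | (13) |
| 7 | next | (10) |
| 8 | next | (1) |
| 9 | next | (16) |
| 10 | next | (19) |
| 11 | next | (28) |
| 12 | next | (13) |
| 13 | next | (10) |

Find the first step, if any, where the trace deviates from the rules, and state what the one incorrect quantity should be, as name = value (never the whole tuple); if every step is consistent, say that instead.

Recomputing the run from the initial state:
step 1: x = 13
step 2: x = 10
step 3: x = 1
step 4: x = 16
step 5: x = 19
step 6: x = 28
step 7: x = 13
step 8: x = 10
step 9: x = 1
step 10: x = 16
step 11: x = 19
step 12: x = 28
step 13: x = 13
The first disagreement with the trace is at step 3, where the value should be x = 1.

step 3, x = 1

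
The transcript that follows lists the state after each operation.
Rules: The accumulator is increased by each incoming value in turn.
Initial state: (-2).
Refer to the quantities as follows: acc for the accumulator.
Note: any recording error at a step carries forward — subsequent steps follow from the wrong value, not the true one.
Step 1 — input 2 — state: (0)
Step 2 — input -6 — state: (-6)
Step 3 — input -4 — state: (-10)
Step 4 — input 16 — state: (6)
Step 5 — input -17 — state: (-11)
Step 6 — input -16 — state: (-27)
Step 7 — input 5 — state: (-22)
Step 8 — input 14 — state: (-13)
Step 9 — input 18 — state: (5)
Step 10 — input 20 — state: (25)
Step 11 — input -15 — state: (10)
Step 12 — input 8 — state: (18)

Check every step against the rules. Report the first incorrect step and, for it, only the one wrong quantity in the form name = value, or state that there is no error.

step 1: acc = -2 + 2 = 0 -> verified
step 2: acc = 0 + -6 = -6 -> in agreement
step 3: acc = -6 + -4 = -10 -> confirmed correct
step 4: acc = -10 + 16 = 6 -> same as recorded
step 5: acc = 6 + -17 = -11 -> verified
step 6: acc = -11 + -16 = -27 -> matches
step 7: acc = -27 + 5 = -22 -> exactly as logged
step 8: acc = -22 + 14 = -8 -> the recorded entry deviates here
First incorrect step: 8; the correct value is acc = -8.

step 8, acc = -8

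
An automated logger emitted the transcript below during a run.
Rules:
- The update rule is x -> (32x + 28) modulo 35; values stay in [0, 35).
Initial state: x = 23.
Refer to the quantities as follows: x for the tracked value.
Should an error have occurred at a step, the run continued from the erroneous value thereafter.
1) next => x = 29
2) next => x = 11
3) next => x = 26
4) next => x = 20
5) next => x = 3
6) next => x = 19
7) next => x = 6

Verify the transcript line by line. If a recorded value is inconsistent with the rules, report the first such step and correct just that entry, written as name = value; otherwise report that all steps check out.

step 1: x = (32*23 + 28) mod 35 = 29 -> checks out
step 2: x = (32*29 + 28) mod 35 = 11 -> no discrepancy
step 3: x = (32*11 + 28) mod 35 = 30 -> first mismatch against the transcript
First deviation found at step 3; the corrected entry is x = 30.

step 3, x = 30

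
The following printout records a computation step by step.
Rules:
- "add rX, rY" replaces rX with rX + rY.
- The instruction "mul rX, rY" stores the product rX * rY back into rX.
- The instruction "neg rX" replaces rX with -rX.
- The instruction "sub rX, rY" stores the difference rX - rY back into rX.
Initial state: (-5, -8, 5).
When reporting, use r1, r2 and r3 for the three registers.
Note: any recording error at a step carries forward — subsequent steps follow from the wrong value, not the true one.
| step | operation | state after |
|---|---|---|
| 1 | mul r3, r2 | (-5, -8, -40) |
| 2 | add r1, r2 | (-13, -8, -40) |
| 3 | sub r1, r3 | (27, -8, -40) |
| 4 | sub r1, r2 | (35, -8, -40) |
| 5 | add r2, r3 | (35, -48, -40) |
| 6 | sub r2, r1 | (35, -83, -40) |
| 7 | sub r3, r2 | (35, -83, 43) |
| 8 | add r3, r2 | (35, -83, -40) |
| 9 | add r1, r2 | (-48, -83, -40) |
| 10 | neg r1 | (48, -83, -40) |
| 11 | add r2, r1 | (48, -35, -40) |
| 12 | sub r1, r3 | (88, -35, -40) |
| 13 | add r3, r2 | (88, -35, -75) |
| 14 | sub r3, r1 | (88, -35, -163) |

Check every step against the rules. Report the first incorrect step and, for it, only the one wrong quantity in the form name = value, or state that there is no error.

no error

Step 1: r3 = 5 * -8 = -40 — exactly as logged.
Step 2: r1 = -5 + -8 = -13 — exactly as logged.
Step 3: r1 = -13 - -40 = 27 — matches.
Step 4: r1 = 27 - -8 = 35 — in agreement.
Step 5: r2 = -8 + -40 = -48 — same as recorded.
Step 6: r2 = -48 - 35 = -83 — checks out.
Step 7: r3 = -40 - -83 = 43 — no discrepancy.
Step 8: r3 = 43 + -83 = -40 — consistent with the printout.
Step 9: r1 = 35 + -83 = -48 — same as recorded.
Step 10: r1 = -(-48) = 48 — no discrepancy.
Step 11: r2 = -83 + 48 = -35 — same as recorded.
Step 12: r1 = 48 - -40 = 88 — no discrepancy.
Step 13: r3 = -40 + -35 = -75 — matches.
Step 14: r3 = -75 - 88 = -163 — agrees with the printout.
The recomputation confirms every line.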